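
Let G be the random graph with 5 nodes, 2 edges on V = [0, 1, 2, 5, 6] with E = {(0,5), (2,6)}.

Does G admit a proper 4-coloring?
Yes, G is 4-colorable

A valid 4-coloring: color 1: [1, 2, 5]; color 2: [0, 6].
(χ(G) = 2 ≤ 4.)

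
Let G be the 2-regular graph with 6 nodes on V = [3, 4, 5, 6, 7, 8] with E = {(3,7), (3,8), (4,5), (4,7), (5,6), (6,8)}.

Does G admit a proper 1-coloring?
No, G is not 1-colorable

Edge (3,8) forces its endpoints to differ, so 1 color is not enough.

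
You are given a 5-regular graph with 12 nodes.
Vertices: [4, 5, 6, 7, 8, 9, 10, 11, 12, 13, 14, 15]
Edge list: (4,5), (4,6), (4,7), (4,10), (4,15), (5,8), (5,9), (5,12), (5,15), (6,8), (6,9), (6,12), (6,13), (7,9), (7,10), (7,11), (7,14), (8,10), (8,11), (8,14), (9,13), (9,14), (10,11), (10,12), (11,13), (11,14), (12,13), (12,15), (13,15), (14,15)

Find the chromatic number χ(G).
χ(G) = 4

Clique number ω(G) = 3 (lower bound: χ ≥ ω).
Suppose a proper 3-coloring c exists. The clique [4, 5, 15] takes 3 distinct colors; by symmetry let c(4) = 1, c(5) = 2, c(15) = 3.
- Vertex 12: neighbors [5, 15] already have colors [2, 3] ⇒ c(12) = 1.
- Vertex 13: neighbors [12, 15] already have colors [1, 3] ⇒ c(13) = 2.
- Vertex 6: neighbors [4, 13] already have colors [1, 2] ⇒ c(6) = 3.
- Vertex 8: neighbors [5, 6] already have colors [2, 3] ⇒ c(8) = 1.
- Vertex 11: neighbors [8, 13] already have colors [1, 2] ⇒ c(11) = 3.
- Vertex 7: neighbors [4, 11] already have colors [1, 3] ⇒ c(7) = 2.
- Vertex 14: neighbors [8, 7, 11] already have colors [1, 2, 3] — all 3 colors blocked. Contradiction.
The forced assignments end in a contradiction, so G has no proper 3-coloring (χ ≥ 4).
The coloring below uses 4 colors, so χ(G) = 4.
A valid 4-coloring: color 1: [5, 6, 10, 14]; color 2: [4, 9, 11, 12]; color 3: [7, 8, 15]; color 4: [13].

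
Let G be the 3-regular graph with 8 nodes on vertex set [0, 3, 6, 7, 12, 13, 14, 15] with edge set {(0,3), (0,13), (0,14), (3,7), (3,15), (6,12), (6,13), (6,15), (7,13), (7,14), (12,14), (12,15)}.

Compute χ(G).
χ(G) = 3

Clique number ω(G) = 3 (lower bound: χ ≥ ω).
The clique on [6, 12, 15] has size 3, forcing χ ≥ 3, and the coloring below uses 3 colors, so χ(G) = 3.
A valid 3-coloring: color 1: [0, 7, 12]; color 2: [13, 14, 15]; color 3: [3, 6].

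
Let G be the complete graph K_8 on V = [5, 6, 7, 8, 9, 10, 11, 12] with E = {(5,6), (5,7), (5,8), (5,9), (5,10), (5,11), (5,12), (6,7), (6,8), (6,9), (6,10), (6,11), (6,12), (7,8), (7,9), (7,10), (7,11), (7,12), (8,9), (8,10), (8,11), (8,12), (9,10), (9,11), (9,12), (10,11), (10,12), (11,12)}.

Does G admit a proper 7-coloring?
The clique on vertices [5, 6, 7, 8, 9, 10, 11, 12] has size 8 > 7, so it alone needs 8 colors.

No, G is not 7-colorable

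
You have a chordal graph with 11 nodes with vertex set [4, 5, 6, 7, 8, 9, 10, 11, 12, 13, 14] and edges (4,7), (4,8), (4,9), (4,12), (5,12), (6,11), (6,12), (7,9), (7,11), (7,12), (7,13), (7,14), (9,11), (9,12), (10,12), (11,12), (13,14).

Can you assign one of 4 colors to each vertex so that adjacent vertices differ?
A valid 4-coloring: color 1: [8, 12, 13]; color 2: [5, 6, 7, 10]; color 3: [9, 14]; color 4: [4, 11].
(χ(G) = 4 ≤ 4.)

Yes, G is 4-colorable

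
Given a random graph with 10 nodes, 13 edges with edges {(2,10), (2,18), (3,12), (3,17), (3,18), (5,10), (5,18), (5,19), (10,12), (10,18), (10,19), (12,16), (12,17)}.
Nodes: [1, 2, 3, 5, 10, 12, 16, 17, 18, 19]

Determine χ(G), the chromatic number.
χ(G) = 3

Clique number ω(G) = 3 (lower bound: χ ≥ ω).
The clique on [3, 12, 17] has size 3, forcing χ ≥ 3, and the coloring below uses 3 colors, so χ(G) = 3.
A valid 3-coloring: color 1: [1, 3, 10, 16]; color 2: [12, 18, 19]; color 3: [2, 5, 17].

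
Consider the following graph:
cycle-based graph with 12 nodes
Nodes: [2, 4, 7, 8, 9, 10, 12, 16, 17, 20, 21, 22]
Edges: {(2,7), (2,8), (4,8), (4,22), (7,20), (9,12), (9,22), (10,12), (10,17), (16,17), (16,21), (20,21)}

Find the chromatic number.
χ(G) = 2

Clique number ω(G) = 2 (lower bound: χ ≥ ω).
The graph is bipartite (no odd cycle), so 2 colors suffice: χ(G) = 2.
A valid 2-coloring: color 1: [7, 8, 12, 17, 21, 22]; color 2: [2, 4, 9, 10, 16, 20].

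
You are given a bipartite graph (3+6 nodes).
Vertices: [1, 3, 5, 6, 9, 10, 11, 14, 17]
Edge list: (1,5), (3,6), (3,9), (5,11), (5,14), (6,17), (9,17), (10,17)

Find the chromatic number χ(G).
Clique number ω(G) = 2 (lower bound: χ ≥ ω).
The graph is bipartite (no odd cycle), so 2 colors suffice: χ(G) = 2.
A valid 2-coloring: color 1: [3, 5, 17]; color 2: [1, 6, 9, 10, 11, 14].

χ(G) = 2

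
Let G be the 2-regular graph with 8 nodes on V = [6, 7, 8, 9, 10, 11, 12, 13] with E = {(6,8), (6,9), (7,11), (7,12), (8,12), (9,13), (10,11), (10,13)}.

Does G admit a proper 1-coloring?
Edge (6,8) forces its endpoints to differ, so 1 color is not enough.

No, G is not 1-colorable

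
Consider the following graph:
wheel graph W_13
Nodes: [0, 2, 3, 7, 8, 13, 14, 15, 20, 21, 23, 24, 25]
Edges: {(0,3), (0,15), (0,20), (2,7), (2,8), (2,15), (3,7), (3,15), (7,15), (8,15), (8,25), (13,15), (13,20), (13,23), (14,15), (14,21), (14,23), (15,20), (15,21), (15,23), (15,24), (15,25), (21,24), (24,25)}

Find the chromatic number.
χ(G) = 3

Clique number ω(G) = 3 (lower bound: χ ≥ ω).
The clique on [0, 3, 15] has size 3, forcing χ ≥ 3, and the coloring below uses 3 colors, so χ(G) = 3.
A valid 3-coloring: color 1: [15]; color 2: [2, 3, 20, 21, 23, 25]; color 3: [0, 7, 8, 13, 14, 24].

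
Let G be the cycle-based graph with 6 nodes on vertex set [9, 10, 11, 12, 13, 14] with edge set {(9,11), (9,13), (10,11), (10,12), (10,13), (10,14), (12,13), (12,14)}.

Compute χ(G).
Clique number ω(G) = 3 (lower bound: χ ≥ ω).
The clique on [10, 12, 13] has size 3, forcing χ ≥ 3, and the coloring below uses 3 colors, so χ(G) = 3.
A valid 3-coloring: color 1: [9, 10]; color 2: [11, 13, 14]; color 3: [12].

χ(G) = 3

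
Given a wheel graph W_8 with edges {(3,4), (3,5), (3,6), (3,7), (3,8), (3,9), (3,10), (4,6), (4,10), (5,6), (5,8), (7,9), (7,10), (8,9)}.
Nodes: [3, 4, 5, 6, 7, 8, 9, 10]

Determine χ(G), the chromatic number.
Clique number ω(G) = 3 (lower bound: χ ≥ ω).
Odd cycle [4, 6, 5, 8, 9, 7, 10] needs 3 colors (χ ≥ 3).
Vertex 3 is adjacent to every vertex of [4, 5, 6, 7, 8, 9, 10], which already need 3 colors among themselves, so 3 needs a new color (χ ≥ 4).
The coloring below uses 4 colors, so χ(G) = 4.
A valid 4-coloring: color 1: [3]; color 2: [4, 5, 7]; color 3: [6, 8, 10]; color 4: [9].

χ(G) = 4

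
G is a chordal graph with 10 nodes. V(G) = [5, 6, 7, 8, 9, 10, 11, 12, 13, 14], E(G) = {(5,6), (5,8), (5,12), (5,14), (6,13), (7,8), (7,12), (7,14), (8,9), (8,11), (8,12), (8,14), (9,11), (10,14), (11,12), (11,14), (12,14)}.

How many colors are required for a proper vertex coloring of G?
Clique number ω(G) = 4 (lower bound: χ ≥ ω).
The clique on [8, 11, 12, 14] has size 4, forcing χ ≥ 4, and the coloring below uses 4 colors, so χ(G) = 4.
A valid 4-coloring: color 1: [6, 9, 14]; color 2: [8, 10, 13]; color 3: [12]; color 4: [5, 7, 11].

χ(G) = 4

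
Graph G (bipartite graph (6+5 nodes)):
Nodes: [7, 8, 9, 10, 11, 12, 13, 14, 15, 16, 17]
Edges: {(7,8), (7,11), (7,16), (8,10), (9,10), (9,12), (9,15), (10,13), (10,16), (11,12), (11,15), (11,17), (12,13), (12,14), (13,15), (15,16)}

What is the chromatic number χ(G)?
Clique number ω(G) = 2 (lower bound: χ ≥ ω).
The graph is bipartite (no odd cycle), so 2 colors suffice: χ(G) = 2.
A valid 2-coloring: color 1: [8, 9, 11, 13, 14, 16]; color 2: [7, 10, 12, 15, 17].

χ(G) = 2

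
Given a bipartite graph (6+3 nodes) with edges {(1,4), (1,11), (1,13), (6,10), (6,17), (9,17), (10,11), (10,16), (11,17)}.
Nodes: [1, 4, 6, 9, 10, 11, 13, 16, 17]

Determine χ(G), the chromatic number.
Clique number ω(G) = 2 (lower bound: χ ≥ ω).
The graph is bipartite (no odd cycle), so 2 colors suffice: χ(G) = 2.
A valid 2-coloring: color 1: [4, 6, 9, 11, 13, 16]; color 2: [1, 10, 17].

χ(G) = 2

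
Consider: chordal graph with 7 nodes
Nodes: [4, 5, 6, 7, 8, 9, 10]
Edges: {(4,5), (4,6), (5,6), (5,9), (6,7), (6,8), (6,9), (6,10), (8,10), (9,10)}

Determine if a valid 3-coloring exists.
Yes, G is 3-colorable

A valid 3-coloring: color 1: [6]; color 2: [5, 7, 10]; color 3: [4, 8, 9].
(χ(G) = 3 ≤ 3.)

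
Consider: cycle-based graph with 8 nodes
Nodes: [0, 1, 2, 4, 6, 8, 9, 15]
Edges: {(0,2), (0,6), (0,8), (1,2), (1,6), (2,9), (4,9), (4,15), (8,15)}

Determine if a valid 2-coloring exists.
Yes, G is 2-colorable

A valid 2-coloring: color 1: [2, 4, 6, 8]; color 2: [0, 1, 9, 15].
(χ(G) = 2 ≤ 2.)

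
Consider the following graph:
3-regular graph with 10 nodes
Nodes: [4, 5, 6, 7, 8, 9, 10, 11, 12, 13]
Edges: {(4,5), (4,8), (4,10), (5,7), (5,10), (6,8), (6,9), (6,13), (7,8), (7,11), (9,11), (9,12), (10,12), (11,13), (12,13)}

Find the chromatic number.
Clique number ω(G) = 3 (lower bound: χ ≥ ω).
The clique on [4, 5, 10] has size 3, forcing χ ≥ 3, and the coloring below uses 3 colors, so χ(G) = 3.
A valid 3-coloring: color 1: [5, 6, 11, 12]; color 2: [8, 9, 10, 13]; color 3: [4, 7].

χ(G) = 3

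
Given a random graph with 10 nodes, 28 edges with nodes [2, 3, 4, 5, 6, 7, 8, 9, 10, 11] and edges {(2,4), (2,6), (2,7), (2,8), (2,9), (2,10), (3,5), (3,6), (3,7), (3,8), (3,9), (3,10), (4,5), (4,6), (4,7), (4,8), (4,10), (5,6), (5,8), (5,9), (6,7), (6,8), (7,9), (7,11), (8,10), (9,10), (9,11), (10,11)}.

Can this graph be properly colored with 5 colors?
Yes, G is 5-colorable

A valid 5-coloring: color 1: [6, 9]; color 2: [3, 4, 11]; color 3: [7, 8]; color 4: [5, 10]; color 5: [2].
(χ(G) = 5 ≤ 5.)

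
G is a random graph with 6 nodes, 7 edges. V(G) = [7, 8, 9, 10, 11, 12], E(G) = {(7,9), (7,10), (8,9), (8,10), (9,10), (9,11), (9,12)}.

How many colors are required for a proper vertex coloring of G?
Clique number ω(G) = 3 (lower bound: χ ≥ ω).
The clique on [8, 9, 10] has size 3, forcing χ ≥ 3, and the coloring below uses 3 colors, so χ(G) = 3.
A valid 3-coloring: color 1: [9]; color 2: [10, 11, 12]; color 3: [7, 8].

χ(G) = 3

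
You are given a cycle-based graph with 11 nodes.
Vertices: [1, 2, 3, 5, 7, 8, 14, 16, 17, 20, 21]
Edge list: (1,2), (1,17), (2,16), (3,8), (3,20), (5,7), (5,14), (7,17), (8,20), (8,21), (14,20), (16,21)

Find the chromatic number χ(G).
χ(G) = 3

Clique number ω(G) = 3 (lower bound: χ ≥ ω).
The clique on [3, 8, 20] has size 3, forcing χ ≥ 3, and the coloring below uses 3 colors, so χ(G) = 3.
A valid 3-coloring: color 1: [2, 5, 17, 20, 21]; color 2: [1, 7, 8, 14, 16]; color 3: [3].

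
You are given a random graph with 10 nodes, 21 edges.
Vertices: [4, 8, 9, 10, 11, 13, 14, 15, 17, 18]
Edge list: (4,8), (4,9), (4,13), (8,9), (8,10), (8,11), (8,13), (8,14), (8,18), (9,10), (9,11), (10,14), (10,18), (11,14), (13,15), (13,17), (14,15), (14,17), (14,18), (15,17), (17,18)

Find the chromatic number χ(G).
χ(G) = 4

Clique number ω(G) = 4 (lower bound: χ ≥ ω).
The clique on [8, 10, 14, 18] has size 4, forcing χ ≥ 4, and the coloring below uses 4 colors, so χ(G) = 4.
A valid 4-coloring: color 1: [8, 17]; color 2: [9, 13, 14]; color 3: [4, 11, 15, 18]; color 4: [10].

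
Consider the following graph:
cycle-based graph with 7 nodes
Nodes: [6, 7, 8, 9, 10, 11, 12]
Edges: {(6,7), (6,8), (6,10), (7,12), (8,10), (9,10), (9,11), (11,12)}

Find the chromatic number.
χ(G) = 3

Clique number ω(G) = 3 (lower bound: χ ≥ ω).
The clique on [6, 8, 10] has size 3, forcing χ ≥ 3, and the coloring below uses 3 colors, so χ(G) = 3.
A valid 3-coloring: color 1: [6, 9, 12]; color 2: [7, 10, 11]; color 3: [8].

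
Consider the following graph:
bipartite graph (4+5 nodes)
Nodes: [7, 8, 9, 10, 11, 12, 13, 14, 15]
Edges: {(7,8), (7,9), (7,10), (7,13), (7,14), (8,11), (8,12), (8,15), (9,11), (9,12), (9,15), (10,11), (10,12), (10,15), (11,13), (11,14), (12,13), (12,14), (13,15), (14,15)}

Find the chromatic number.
χ(G) = 2

Clique number ω(G) = 2 (lower bound: χ ≥ ω).
The graph is bipartite (no odd cycle), so 2 colors suffice: χ(G) = 2.
A valid 2-coloring: color 1: [7, 11, 12, 15]; color 2: [8, 9, 10, 13, 14].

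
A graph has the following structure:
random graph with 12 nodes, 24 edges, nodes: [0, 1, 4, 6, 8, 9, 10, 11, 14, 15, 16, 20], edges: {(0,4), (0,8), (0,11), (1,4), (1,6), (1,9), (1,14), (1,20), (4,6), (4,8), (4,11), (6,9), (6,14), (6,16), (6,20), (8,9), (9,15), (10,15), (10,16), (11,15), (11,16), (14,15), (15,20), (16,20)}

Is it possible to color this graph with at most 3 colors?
Yes, G is 3-colorable

A valid 3-coloring: color 1: [6, 8, 10, 11]; color 2: [4, 9, 14, 20]; color 3: [0, 1, 15, 16].
(χ(G) = 3 ≤ 3.)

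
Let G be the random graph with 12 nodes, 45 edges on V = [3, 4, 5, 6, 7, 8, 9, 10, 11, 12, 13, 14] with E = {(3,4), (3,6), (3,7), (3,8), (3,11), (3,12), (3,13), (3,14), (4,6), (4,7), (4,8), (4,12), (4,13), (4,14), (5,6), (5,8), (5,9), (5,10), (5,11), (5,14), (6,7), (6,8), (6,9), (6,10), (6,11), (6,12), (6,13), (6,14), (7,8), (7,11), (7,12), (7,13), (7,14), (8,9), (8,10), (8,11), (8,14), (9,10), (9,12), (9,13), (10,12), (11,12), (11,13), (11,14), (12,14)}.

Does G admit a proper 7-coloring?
A valid 7-coloring: color 1: [6]; color 2: [8, 12, 13]; color 3: [10, 14]; color 4: [4, 9, 11]; color 5: [5, 7]; color 6: [3].
(χ(G) = 6 ≤ 7.)

Yes, G is 7-colorable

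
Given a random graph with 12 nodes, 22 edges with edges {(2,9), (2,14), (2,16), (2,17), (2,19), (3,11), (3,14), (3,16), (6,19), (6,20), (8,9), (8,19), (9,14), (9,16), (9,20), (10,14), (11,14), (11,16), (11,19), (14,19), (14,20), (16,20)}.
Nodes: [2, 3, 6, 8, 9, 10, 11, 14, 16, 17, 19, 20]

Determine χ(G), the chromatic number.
Clique number ω(G) = 3 (lower bound: χ ≥ ω).
The clique on [2, 9, 14] has size 3, forcing χ ≥ 3, and the coloring below uses 3 colors, so χ(G) = 3.
A valid 3-coloring: color 1: [6, 8, 14, 16, 17]; color 2: [3, 9, 10, 19]; color 3: [2, 11, 20].

χ(G) = 3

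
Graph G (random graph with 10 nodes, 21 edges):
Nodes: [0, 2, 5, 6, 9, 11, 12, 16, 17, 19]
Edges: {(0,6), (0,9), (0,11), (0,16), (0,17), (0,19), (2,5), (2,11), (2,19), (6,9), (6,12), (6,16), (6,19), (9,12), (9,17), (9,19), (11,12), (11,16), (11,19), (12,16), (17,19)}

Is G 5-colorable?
Yes, G is 5-colorable

A valid 5-coloring: color 1: [0, 2, 12]; color 2: [5, 16, 19]; color 3: [6, 11, 17]; color 4: [9].
(χ(G) = 4 ≤ 5.)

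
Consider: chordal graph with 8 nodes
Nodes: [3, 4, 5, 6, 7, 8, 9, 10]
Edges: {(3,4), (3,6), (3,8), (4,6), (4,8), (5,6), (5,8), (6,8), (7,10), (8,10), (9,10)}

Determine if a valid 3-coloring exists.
No, G is not 3-colorable

The clique on vertices [3, 4, 6, 8] has size 4 > 3, so it alone needs 4 colors.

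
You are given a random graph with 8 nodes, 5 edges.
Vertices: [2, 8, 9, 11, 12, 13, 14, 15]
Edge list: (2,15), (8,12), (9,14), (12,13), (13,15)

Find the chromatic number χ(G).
χ(G) = 2

Clique number ω(G) = 2 (lower bound: χ ≥ ω).
The graph is bipartite (no odd cycle), so 2 colors suffice: χ(G) = 2.
A valid 2-coloring: color 1: [9, 11, 12, 15]; color 2: [2, 8, 13, 14].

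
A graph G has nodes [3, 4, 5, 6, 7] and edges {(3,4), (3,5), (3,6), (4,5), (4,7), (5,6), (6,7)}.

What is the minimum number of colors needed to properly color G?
Clique number ω(G) = 3 (lower bound: χ ≥ ω).
The clique on [3, 4, 5] has size 3, forcing χ ≥ 3, and the coloring below uses 3 colors, so χ(G) = 3.
A valid 3-coloring: color 1: [4, 6]; color 2: [5, 7]; color 3: [3].

χ(G) = 3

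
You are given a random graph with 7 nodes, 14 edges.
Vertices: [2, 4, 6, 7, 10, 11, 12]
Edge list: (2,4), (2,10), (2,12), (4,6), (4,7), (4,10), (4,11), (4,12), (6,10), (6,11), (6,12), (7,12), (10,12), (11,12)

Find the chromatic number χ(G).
χ(G) = 4

Clique number ω(G) = 4 (lower bound: χ ≥ ω).
The clique on [2, 4, 10, 12] has size 4, forcing χ ≥ 4, and the coloring below uses 4 colors, so χ(G) = 4.
A valid 4-coloring: color 1: [12]; color 2: [4]; color 3: [2, 6, 7]; color 4: [10, 11].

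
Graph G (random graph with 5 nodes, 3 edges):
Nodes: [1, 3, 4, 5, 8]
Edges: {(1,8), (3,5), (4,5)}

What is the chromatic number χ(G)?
Clique number ω(G) = 2 (lower bound: χ ≥ ω).
The graph is bipartite (no odd cycle), so 2 colors suffice: χ(G) = 2.
A valid 2-coloring: color 1: [1, 5]; color 2: [3, 4, 8].

χ(G) = 2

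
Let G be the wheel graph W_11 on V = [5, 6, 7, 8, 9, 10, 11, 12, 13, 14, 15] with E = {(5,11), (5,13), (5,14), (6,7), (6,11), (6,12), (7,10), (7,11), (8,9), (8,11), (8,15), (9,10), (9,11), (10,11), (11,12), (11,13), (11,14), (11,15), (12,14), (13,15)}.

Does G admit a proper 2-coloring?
No, G is not 2-colorable

The clique on vertices [5, 11, 13] has size 3 > 2, so it alone needs 3 colors.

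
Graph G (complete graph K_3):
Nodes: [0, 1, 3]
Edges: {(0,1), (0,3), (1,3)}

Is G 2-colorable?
No, G is not 2-colorable

The clique on vertices [0, 1, 3] has size 3 > 2, so it alone needs 3 colors.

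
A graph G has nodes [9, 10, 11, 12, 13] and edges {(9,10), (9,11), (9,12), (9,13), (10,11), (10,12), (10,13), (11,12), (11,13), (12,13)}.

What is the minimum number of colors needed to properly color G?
χ(G) = 5

Clique number ω(G) = 5 (lower bound: χ ≥ ω).
The clique on [9, 10, 11, 12, 13] has size 5, forcing χ ≥ 5, and the coloring below uses 5 colors, so χ(G) = 5.
A valid 5-coloring: color 1: [13]; color 2: [9]; color 3: [12]; color 4: [10]; color 5: [11].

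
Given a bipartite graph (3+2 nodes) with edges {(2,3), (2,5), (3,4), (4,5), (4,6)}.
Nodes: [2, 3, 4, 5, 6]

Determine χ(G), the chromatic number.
χ(G) = 2

Clique number ω(G) = 2 (lower bound: χ ≥ ω).
The graph is bipartite (no odd cycle), so 2 colors suffice: χ(G) = 2.
A valid 2-coloring: color 1: [2, 4]; color 2: [3, 5, 6].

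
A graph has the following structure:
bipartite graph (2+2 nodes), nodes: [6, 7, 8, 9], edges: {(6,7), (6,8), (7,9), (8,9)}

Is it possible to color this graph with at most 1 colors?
Edge (8,9) forces its endpoints to differ, so 1 color is not enough.

No, G is not 1-colorable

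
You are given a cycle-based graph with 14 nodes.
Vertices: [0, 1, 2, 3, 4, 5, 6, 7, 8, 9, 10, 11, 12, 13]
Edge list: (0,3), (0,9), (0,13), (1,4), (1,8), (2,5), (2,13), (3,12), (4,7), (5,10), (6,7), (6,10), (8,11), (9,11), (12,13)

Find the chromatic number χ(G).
Clique number ω(G) = 2 (lower bound: χ ≥ ω).
The graph is bipartite (no odd cycle), so 2 colors suffice: χ(G) = 2.
A valid 2-coloring: color 1: [3, 4, 5, 6, 8, 9, 13]; color 2: [0, 1, 2, 7, 10, 11, 12].

χ(G) = 2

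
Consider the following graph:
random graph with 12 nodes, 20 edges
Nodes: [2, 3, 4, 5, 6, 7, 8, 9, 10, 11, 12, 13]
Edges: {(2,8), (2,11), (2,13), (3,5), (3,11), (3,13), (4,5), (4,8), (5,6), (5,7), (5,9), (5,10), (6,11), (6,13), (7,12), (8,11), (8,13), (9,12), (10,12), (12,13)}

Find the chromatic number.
Clique number ω(G) = 3 (lower bound: χ ≥ ω).
The clique on [2, 8, 11] has size 3, forcing χ ≥ 3, and the coloring below uses 3 colors, so χ(G) = 3.
A valid 3-coloring: color 1: [5, 11, 13]; color 2: [3, 6, 8, 12]; color 3: [2, 4, 7, 9, 10].

χ(G) = 3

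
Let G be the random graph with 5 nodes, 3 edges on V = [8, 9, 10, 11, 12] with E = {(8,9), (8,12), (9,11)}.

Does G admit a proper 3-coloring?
A valid 3-coloring: color 1: [8, 10, 11]; color 2: [9, 12].
(χ(G) = 2 ≤ 3.)

Yes, G is 3-colorable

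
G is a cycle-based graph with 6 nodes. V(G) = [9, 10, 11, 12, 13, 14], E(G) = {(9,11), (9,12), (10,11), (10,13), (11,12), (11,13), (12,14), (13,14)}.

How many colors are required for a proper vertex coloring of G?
χ(G) = 3

Clique number ω(G) = 3 (lower bound: χ ≥ ω).
The clique on [9, 11, 12] has size 3, forcing χ ≥ 3, and the coloring below uses 3 colors, so χ(G) = 3.
A valid 3-coloring: color 1: [11, 14]; color 2: [12, 13]; color 3: [9, 10].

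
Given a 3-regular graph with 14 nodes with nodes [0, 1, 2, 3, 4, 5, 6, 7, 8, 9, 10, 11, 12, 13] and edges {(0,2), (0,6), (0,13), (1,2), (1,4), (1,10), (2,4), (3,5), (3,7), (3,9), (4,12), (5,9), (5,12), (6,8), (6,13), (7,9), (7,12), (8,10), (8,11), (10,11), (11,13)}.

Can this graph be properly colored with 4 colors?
Yes, G is 4-colorable

A valid 4-coloring: color 1: [0, 4, 5, 7, 10]; color 2: [2, 3, 6, 11, 12]; color 3: [1, 8, 9, 13].
(χ(G) = 3 ≤ 4.)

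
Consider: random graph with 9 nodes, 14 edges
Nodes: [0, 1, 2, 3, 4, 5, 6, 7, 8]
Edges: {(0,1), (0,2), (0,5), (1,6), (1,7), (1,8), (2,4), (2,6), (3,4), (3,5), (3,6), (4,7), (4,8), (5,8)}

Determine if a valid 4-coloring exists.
A valid 4-coloring: color 1: [1, 2, 5]; color 2: [0, 4, 6]; color 3: [3, 7, 8].
(χ(G) = 3 ≤ 4.)

Yes, G is 4-colorable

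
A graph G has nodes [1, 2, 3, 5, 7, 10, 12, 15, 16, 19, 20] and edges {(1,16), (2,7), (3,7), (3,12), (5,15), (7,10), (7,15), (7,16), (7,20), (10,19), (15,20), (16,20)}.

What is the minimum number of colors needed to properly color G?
χ(G) = 3

Clique number ω(G) = 3 (lower bound: χ ≥ ω).
The clique on [7, 16, 20] has size 3, forcing χ ≥ 3, and the coloring below uses 3 colors, so χ(G) = 3.
A valid 3-coloring: color 1: [1, 5, 7, 12, 19]; color 2: [2, 3, 10, 15, 16]; color 3: [20].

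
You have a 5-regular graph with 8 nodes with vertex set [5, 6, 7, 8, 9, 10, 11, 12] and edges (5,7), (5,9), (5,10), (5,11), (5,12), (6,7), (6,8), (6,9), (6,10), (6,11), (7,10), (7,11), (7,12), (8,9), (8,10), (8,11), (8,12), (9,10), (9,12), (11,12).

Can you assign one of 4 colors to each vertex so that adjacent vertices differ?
Yes, G is 4-colorable

A valid 4-coloring: color 1: [6, 12]; color 2: [5, 8]; color 3: [10, 11]; color 4: [7, 9].
(χ(G) = 4 ≤ 4.)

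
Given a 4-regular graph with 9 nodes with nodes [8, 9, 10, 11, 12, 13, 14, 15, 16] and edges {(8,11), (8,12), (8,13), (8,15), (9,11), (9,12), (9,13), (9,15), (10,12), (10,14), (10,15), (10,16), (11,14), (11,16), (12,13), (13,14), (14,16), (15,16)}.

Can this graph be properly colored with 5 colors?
Yes, G is 5-colorable

A valid 5-coloring: color 1: [11, 13, 15]; color 2: [8, 9, 10]; color 3: [12, 14]; color 4: [16].
(χ(G) = 3 ≤ 5.)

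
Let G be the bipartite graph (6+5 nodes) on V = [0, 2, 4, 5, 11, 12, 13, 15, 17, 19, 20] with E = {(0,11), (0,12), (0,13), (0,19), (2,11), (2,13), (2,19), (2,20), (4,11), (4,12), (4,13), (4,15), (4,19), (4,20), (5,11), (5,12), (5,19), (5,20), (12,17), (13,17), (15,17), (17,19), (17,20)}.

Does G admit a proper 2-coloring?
A valid 2-coloring: color 1: [0, 2, 4, 5, 17]; color 2: [11, 12, 13, 15, 19, 20].
(χ(G) = 2 ≤ 2.)

Yes, G is 2-colorable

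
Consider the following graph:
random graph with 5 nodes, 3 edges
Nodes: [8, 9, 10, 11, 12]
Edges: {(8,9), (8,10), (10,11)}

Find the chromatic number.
χ(G) = 2

Clique number ω(G) = 2 (lower bound: χ ≥ ω).
The graph is bipartite (no odd cycle), so 2 colors suffice: χ(G) = 2.
A valid 2-coloring: color 1: [8, 11, 12]; color 2: [9, 10].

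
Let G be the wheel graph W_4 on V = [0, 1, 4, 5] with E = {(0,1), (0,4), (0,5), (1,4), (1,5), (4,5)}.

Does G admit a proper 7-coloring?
A valid 7-coloring: color 1: [0]; color 2: [5]; color 3: [4]; color 4: [1].
(χ(G) = 4 ≤ 7.)

Yes, G is 7-colorable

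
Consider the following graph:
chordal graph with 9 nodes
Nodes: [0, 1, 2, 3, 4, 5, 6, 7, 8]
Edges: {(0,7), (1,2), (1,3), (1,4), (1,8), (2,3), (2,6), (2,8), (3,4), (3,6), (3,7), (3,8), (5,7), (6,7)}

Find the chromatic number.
Clique number ω(G) = 4 (lower bound: χ ≥ ω).
The clique on [1, 2, 3, 8] has size 4, forcing χ ≥ 4, and the coloring below uses 4 colors, so χ(G) = 4.
A valid 4-coloring: color 1: [0, 3, 5]; color 2: [1, 6]; color 3: [2, 4, 7]; color 4: [8].

χ(G) = 4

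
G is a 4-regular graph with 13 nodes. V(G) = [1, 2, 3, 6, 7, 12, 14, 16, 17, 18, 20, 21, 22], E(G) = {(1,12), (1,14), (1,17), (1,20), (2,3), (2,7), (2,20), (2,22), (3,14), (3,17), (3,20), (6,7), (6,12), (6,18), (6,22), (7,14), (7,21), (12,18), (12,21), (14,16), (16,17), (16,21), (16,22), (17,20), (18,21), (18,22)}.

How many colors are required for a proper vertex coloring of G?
Clique number ω(G) = 3 (lower bound: χ ≥ ω).
The clique on [1, 17, 20] has size 3, forcing χ ≥ 3, and the coloring below uses 3 colors, so χ(G) = 3.
A valid 3-coloring: color 1: [1, 3, 7, 16, 18]; color 2: [2, 6, 14, 17, 21]; color 3: [12, 20, 22].

χ(G) = 3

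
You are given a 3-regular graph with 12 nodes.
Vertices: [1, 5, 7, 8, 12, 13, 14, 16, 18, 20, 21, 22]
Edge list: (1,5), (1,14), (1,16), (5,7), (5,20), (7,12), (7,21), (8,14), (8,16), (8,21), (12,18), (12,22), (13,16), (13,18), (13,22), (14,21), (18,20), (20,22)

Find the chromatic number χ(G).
χ(G) = 3

Clique number ω(G) = 3 (lower bound: χ ≥ ω).
The clique on [8, 14, 21] has size 3, forcing χ ≥ 3, and the coloring below uses 3 colors, so χ(G) = 3.
A valid 3-coloring: color 1: [1, 8, 12, 13, 20]; color 2: [5, 16, 18, 21, 22]; color 3: [7, 14].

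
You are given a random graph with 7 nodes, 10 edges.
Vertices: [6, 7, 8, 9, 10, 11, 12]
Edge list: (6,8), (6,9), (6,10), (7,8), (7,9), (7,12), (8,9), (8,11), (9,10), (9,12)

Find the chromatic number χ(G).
χ(G) = 3

Clique number ω(G) = 3 (lower bound: χ ≥ ω).
The clique on [7, 9, 12] has size 3, forcing χ ≥ 3, and the coloring below uses 3 colors, so χ(G) = 3.
A valid 3-coloring: color 1: [9, 11]; color 2: [8, 10, 12]; color 3: [6, 7].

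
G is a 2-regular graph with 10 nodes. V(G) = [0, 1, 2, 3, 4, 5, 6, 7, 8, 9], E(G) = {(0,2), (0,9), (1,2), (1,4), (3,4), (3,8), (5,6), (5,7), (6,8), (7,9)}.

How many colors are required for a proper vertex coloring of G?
χ(G) = 2

Clique number ω(G) = 2 (lower bound: χ ≥ ω).
The graph is bipartite (no odd cycle), so 2 colors suffice: χ(G) = 2.
A valid 2-coloring: color 1: [2, 4, 5, 8, 9]; color 2: [0, 1, 3, 6, 7].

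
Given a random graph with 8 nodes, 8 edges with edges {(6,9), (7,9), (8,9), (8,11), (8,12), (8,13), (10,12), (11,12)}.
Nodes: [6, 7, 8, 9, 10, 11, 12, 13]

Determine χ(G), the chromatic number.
Clique number ω(G) = 3 (lower bound: χ ≥ ω).
The clique on [8, 11, 12] has size 3, forcing χ ≥ 3, and the coloring below uses 3 colors, so χ(G) = 3.
A valid 3-coloring: color 1: [6, 7, 8, 10]; color 2: [9, 12, 13]; color 3: [11].

χ(G) = 3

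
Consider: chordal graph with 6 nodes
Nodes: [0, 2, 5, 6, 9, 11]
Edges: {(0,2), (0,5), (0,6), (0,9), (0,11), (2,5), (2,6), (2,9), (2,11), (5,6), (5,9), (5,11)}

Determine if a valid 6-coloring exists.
A valid 6-coloring: color 1: [5]; color 2: [0]; color 3: [2]; color 4: [6, 9, 11].
(χ(G) = 4 ≤ 6.)

Yes, G is 6-colorable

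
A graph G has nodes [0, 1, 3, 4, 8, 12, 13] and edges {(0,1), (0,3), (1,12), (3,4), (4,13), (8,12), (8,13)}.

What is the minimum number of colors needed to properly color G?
Clique number ω(G) = 2 (lower bound: χ ≥ ω).
Odd cycle [4, 3, 0, 1, 12, 8, 13] needs 3 colors (χ ≥ 3).
The coloring below uses 3 colors, so χ(G) = 3.
A valid 3-coloring: color 1: [0, 4, 8]; color 2: [1, 3, 13]; color 3: [12].

χ(G) = 3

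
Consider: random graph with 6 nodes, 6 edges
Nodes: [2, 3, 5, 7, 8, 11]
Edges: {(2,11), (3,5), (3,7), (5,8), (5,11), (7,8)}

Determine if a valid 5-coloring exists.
A valid 5-coloring: color 1: [2, 5, 7]; color 2: [3, 8, 11].
(χ(G) = 2 ≤ 5.)

Yes, G is 5-colorable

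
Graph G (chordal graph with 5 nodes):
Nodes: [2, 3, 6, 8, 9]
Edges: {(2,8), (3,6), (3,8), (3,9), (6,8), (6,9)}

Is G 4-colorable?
A valid 4-coloring: color 1: [8, 9]; color 2: [2, 3]; color 3: [6].
(χ(G) = 3 ≤ 4.)

Yes, G is 4-colorable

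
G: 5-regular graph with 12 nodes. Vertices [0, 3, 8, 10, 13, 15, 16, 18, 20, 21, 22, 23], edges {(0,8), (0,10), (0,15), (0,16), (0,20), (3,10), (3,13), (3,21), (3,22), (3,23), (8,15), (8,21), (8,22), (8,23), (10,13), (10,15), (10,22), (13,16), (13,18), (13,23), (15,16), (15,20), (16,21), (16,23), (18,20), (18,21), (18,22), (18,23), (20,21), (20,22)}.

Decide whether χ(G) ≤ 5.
Yes, G is 5-colorable

A valid 5-coloring: color 1: [0, 13, 21, 22]; color 2: [3, 8, 16, 18]; color 3: [15, 23]; color 4: [10, 20].
(χ(G) = 4 ≤ 5.)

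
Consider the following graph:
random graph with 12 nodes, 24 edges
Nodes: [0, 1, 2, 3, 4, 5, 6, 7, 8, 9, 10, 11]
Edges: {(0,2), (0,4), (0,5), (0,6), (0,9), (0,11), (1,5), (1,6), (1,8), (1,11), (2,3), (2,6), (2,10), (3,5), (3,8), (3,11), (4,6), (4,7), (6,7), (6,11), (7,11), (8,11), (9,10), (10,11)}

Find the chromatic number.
χ(G) = 3

Clique number ω(G) = 3 (lower bound: χ ≥ ω).
The clique on [0, 2, 6] has size 3, forcing χ ≥ 3, and the coloring below uses 3 colors, so χ(G) = 3.
A valid 3-coloring: color 1: [2, 4, 5, 9, 11]; color 2: [0, 1, 3, 7, 10]; color 3: [6, 8].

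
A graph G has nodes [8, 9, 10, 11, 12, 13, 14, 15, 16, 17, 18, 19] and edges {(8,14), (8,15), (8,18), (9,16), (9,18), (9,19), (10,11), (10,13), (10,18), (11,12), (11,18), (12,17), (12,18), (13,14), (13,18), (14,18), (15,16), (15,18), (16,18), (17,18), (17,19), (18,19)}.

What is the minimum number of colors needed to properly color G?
χ(G) = 4

Clique number ω(G) = 3 (lower bound: χ ≥ ω).
Odd cycle [12, 17, 19, 9, 16, 15, 8, 14, 13, 10, 11] needs 3 colors (χ ≥ 3).
Vertex 18 is adjacent to every vertex of [8, 9, 10, 11, 12, 13, 14, 15, 16, 17, 19], which already need 3 colors among themselves, so 18 needs a new color (χ ≥ 4).
The coloring below uses 4 colors, so χ(G) = 4.
A valid 4-coloring: color 1: [18]; color 2: [8, 10, 12, 16, 19]; color 3: [9, 11, 14, 15, 17]; color 4: [13].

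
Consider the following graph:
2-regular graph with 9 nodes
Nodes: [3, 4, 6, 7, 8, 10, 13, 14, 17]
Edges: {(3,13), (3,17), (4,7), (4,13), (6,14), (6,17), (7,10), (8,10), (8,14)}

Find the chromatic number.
Clique number ω(G) = 2 (lower bound: χ ≥ ω).
Odd cycle [7, 10, 8, 14, 6, 17, 3, 13, 4] needs 3 colors (χ ≥ 3).
The coloring below uses 3 colors, so χ(G) = 3.
A valid 3-coloring: color 1: [7, 13, 14, 17]; color 2: [3, 4, 6, 8]; color 3: [10].

χ(G) = 3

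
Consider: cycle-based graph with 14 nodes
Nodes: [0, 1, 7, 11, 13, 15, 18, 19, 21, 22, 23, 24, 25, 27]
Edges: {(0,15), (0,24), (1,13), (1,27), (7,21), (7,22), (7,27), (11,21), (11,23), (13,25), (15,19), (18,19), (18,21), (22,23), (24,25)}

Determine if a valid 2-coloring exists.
Odd cycle [7, 27, 1, 13, 25, 24, 0, 15, 19, 18, 21] needs 3 colors (χ ≥ 3).
Hence χ(G) ≥ 3 > 2, so no proper 2-coloring exists.

No, G is not 2-colorable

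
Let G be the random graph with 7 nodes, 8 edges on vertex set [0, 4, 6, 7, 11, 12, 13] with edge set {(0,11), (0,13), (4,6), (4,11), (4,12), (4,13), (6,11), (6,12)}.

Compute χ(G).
Clique number ω(G) = 3 (lower bound: χ ≥ ω).
The clique on [4, 6, 11] has size 3, forcing χ ≥ 3, and the coloring below uses 3 colors, so χ(G) = 3.
A valid 3-coloring: color 1: [0, 4, 7]; color 2: [11, 12, 13]; color 3: [6].

χ(G) = 3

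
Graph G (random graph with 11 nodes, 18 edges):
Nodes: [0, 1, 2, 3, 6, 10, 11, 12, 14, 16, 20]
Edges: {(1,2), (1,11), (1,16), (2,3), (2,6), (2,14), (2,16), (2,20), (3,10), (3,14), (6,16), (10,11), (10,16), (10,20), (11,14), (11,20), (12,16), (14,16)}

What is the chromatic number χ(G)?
Clique number ω(G) = 3 (lower bound: χ ≥ ω).
The clique on [1, 2, 16] has size 3, forcing χ ≥ 3, and the coloring below uses 3 colors, so χ(G) = 3.
A valid 3-coloring: color 1: [0, 3, 11, 16]; color 2: [2, 10, 12]; color 3: [1, 6, 14, 20].

χ(G) = 3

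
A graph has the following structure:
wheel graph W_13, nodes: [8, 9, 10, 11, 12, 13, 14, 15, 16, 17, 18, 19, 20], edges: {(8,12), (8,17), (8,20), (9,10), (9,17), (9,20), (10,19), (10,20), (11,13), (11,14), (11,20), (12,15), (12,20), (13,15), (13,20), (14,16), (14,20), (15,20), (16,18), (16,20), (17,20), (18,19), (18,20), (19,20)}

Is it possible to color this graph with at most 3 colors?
Yes, G is 3-colorable

A valid 3-coloring: color 1: [20]; color 2: [10, 12, 13, 14, 17, 18]; color 3: [8, 9, 11, 15, 16, 19].
(χ(G) = 3 ≤ 3.)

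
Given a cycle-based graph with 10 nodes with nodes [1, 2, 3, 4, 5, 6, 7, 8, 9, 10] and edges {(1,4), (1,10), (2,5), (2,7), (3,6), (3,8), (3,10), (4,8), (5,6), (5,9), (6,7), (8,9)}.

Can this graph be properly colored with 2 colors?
Odd cycle [8, 9, 5, 6, 3] needs 3 colors (χ ≥ 3).
Hence χ(G) ≥ 3 > 2, so no proper 2-coloring exists.

No, G is not 2-colorable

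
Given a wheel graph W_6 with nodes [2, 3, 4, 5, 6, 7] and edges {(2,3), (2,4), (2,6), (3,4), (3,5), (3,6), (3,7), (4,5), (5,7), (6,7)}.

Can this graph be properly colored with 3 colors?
Odd cycle [6, 7, 5, 4, 2] needs 3 colors (χ ≥ 3).
Vertex 3 is adjacent to every vertex of [2, 4, 5, 6, 7], which already need 3 colors among themselves, so 3 needs a new color (χ ≥ 4).
Hence χ(G) ≥ 4 > 3, so no proper 3-coloring exists.

No, G is not 3-colorable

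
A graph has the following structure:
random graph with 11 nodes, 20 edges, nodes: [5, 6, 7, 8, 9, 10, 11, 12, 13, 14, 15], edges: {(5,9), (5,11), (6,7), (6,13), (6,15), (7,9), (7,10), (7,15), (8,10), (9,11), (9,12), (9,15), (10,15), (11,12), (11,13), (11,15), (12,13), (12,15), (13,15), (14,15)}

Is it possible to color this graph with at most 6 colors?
Yes, G is 6-colorable

A valid 6-coloring: color 1: [5, 8, 15]; color 2: [9, 10, 13, 14]; color 3: [7, 11]; color 4: [6, 12].
(χ(G) = 4 ≤ 6.)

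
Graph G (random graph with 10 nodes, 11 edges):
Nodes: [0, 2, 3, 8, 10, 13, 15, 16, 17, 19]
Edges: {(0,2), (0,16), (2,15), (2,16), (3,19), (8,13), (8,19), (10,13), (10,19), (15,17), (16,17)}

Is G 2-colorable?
The clique on vertices [0, 2, 16] has size 3 > 2, so it alone needs 3 colors.

No, G is not 2-colorable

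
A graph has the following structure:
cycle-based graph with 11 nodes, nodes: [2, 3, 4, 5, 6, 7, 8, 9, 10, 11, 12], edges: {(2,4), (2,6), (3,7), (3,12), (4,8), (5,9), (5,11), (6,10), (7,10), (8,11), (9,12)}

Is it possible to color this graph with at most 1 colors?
Edge (2,4) forces its endpoints to differ, so 1 color is not enough.

No, G is not 1-colorable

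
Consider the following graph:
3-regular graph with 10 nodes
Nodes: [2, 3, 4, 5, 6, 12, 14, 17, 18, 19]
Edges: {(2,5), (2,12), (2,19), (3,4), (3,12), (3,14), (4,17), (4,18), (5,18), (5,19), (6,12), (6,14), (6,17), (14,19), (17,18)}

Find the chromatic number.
Clique number ω(G) = 3 (lower bound: χ ≥ ω).
The clique on [2, 5, 19] has size 3, forcing χ ≥ 3, and the coloring below uses 3 colors, so χ(G) = 3.
A valid 3-coloring: color 1: [2, 3, 6, 18]; color 2: [5, 12, 14, 17]; color 3: [4, 19].

χ(G) = 3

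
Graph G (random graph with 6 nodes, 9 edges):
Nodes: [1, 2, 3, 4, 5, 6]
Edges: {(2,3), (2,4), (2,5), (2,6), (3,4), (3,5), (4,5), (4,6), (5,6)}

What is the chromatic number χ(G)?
χ(G) = 4

Clique number ω(G) = 4 (lower bound: χ ≥ ω).
The clique on [2, 3, 4, 5] has size 4, forcing χ ≥ 4, and the coloring below uses 4 colors, so χ(G) = 4.
A valid 4-coloring: color 1: [1, 5]; color 2: [4]; color 3: [2]; color 4: [3, 6].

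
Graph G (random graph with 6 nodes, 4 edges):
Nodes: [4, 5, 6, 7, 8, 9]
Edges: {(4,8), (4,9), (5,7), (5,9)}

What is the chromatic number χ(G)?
χ(G) = 2

Clique number ω(G) = 2 (lower bound: χ ≥ ω).
The graph is bipartite (no odd cycle), so 2 colors suffice: χ(G) = 2.
A valid 2-coloring: color 1: [6, 7, 8, 9]; color 2: [4, 5].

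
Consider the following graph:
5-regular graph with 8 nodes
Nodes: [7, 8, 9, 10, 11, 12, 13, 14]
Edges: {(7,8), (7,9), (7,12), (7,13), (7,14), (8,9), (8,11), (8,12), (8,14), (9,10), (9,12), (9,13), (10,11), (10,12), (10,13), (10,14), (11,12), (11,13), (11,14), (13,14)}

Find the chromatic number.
Clique number ω(G) = 4 (lower bound: χ ≥ ω).
The clique on [10, 11, 13, 14] has size 4, forcing χ ≥ 4, and the coloring below uses 4 colors, so χ(G) = 4.
A valid 4-coloring: color 1: [12, 13]; color 2: [9, 14]; color 3: [8, 10]; color 4: [7, 11].

χ(G) = 4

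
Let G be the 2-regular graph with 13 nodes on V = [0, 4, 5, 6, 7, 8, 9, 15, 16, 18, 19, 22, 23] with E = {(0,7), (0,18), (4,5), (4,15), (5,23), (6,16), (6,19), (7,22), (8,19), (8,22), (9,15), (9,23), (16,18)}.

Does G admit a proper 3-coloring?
Yes, G is 3-colorable

A valid 3-coloring: color 1: [5, 6, 7, 8, 15, 18]; color 2: [0, 4, 16, 19, 22, 23]; color 3: [9].
(χ(G) = 3 ≤ 3.)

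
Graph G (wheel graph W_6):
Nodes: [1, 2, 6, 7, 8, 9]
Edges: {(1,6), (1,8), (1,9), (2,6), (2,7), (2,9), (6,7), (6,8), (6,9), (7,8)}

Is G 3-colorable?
Odd cycle [2, 7, 8, 1, 9] needs 3 colors (χ ≥ 3).
Vertex 6 is adjacent to every vertex of [1, 2, 7, 8, 9], which already need 3 colors among themselves, so 6 needs a new color (χ ≥ 4).
Hence χ(G) ≥ 4 > 3, so no proper 3-coloring exists.

No, G is not 3-colorable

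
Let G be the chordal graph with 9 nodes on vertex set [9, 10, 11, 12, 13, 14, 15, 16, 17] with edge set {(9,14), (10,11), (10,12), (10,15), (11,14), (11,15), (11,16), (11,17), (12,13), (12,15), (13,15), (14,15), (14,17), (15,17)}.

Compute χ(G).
χ(G) = 4

Clique number ω(G) = 4 (lower bound: χ ≥ ω).
The clique on [11, 14, 15, 17] has size 4, forcing χ ≥ 4, and the coloring below uses 4 colors, so χ(G) = 4.
A valid 4-coloring: color 1: [9, 15, 16]; color 2: [11, 12]; color 3: [10, 13, 14]; color 4: [17].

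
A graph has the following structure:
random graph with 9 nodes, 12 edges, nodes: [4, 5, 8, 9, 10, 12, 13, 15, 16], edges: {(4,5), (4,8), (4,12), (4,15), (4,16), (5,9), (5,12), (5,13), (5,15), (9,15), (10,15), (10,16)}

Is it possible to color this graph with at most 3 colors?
A valid 3-coloring: color 1: [5, 8, 16]; color 2: [4, 9, 10, 13]; color 3: [12, 15].
(χ(G) = 3 ≤ 3.)

Yes, G is 3-colorable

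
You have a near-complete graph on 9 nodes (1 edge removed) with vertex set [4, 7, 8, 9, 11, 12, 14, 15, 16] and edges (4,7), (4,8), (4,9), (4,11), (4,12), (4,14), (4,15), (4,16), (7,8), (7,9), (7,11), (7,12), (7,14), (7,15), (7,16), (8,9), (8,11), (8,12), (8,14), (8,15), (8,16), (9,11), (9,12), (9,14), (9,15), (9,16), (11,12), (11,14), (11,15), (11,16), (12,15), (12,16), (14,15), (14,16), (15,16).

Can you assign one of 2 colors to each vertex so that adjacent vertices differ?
No, G is not 2-colorable

The clique on vertices [4, 7, 8, 9, 11, 12, 15, 16] has size 8 > 2, so it alone needs 8 colors.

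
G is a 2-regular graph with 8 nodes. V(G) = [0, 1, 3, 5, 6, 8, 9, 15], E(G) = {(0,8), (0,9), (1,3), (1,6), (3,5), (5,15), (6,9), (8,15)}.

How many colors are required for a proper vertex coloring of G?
χ(G) = 2

Clique number ω(G) = 2 (lower bound: χ ≥ ω).
The graph is bipartite (no odd cycle), so 2 colors suffice: χ(G) = 2.
A valid 2-coloring: color 1: [0, 3, 6, 15]; color 2: [1, 5, 8, 9].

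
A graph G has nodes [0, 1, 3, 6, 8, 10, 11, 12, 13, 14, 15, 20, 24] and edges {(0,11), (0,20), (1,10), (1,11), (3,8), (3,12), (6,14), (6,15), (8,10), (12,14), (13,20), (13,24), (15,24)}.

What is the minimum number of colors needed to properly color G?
χ(G) = 3

Clique number ω(G) = 2 (lower bound: χ ≥ ω).
Odd cycle [14, 6, 15, 24, 13, 20, 0, 11, 1, 10, 8, 3, 12] needs 3 colors (χ ≥ 3).
The coloring below uses 3 colors, so χ(G) = 3.
A valid 3-coloring: color 1: [0, 1, 3, 13, 14, 15]; color 2: [6, 8, 11, 12, 20, 24]; color 3: [10].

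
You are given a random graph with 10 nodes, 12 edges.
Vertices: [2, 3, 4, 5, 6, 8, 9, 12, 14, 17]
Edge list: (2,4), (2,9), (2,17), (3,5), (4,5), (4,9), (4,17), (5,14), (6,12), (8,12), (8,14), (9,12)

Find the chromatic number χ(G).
Clique number ω(G) = 3 (lower bound: χ ≥ ω).
The clique on [2, 4, 17] has size 3, forcing χ ≥ 3, and the coloring below uses 3 colors, so χ(G) = 3.
A valid 3-coloring: color 1: [3, 4, 12, 14]; color 2: [2, 5, 6, 8]; color 3: [9, 17].

χ(G) = 3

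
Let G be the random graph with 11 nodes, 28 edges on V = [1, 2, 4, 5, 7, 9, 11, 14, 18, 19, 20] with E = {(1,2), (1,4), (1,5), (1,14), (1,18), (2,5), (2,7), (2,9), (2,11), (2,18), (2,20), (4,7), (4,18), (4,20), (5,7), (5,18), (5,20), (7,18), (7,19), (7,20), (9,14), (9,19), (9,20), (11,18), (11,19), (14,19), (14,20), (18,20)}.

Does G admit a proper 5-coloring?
A valid 5-coloring: color 1: [2, 4, 19]; color 2: [1, 11, 20]; color 3: [9, 18]; color 4: [7, 14]; color 5: [5].
(χ(G) = 5 ≤ 5.)

Yes, G is 5-colorable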